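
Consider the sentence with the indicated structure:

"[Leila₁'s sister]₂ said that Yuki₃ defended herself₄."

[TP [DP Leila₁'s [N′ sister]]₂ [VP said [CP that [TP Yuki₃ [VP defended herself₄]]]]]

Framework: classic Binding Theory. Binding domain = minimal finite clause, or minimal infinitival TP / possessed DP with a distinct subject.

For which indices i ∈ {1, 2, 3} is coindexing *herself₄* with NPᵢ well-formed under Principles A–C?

{3}

*herself* is an anaphor, so Principle A applies: it must be bound in its binding domain.
Binding domain of *herself₄*: the embedded TP, whose subject is Yuki₃.
*Leila₁* does not c-command the anaphor → cannot bind it.
*[Leila₁'s sister]₂* c-commands the anaphor but is outside its binding domain → cannot satisfy Principle A.
*Yuki₃* c-commands the anaphor within its binding domain → licit binder.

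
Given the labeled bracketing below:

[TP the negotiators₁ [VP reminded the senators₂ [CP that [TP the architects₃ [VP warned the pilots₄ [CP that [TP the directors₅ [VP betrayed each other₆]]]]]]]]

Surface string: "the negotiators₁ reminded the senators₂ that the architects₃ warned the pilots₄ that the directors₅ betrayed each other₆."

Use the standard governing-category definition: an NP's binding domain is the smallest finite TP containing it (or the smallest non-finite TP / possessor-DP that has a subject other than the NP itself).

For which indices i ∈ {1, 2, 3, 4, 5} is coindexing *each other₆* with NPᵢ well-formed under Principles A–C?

*each other* is an anaphor, so Principle A applies: it must be bound in its binding domain.
Binding domain of *each other₆*: the embedded TP, whose subject is the directors₅.
*the negotiators₁* c-commands the anaphor but is outside its binding domain → cannot satisfy Principle A.
*the senators₂* c-commands the anaphor but is outside its binding domain → cannot satisfy Principle A.
*the architects₃* c-commands the anaphor but is outside its binding domain → cannot satisfy Principle A.
*the pilots₄* c-commands the anaphor but is outside its binding domain → cannot satisfy Principle A.
*the directors₅* c-commands the anaphor within its binding domain → licit binder.

{5}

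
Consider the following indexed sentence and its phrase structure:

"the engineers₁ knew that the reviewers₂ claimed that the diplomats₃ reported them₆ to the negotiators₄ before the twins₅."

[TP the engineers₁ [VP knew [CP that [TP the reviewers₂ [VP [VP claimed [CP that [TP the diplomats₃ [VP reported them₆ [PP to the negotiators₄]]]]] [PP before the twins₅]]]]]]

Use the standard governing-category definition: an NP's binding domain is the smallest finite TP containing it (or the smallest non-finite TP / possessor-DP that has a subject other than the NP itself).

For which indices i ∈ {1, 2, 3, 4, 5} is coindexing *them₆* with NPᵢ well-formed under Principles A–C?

{1, 2, 5}

*them* is a pronoun, so Principle B applies: it must be free in its binding domain.
Binding domain of *them₆*: the embedded TP, whose subject is the diplomats₃.
*the engineers₁* c-commands the pronoun but from outside its binding domain, and is not c-commanded by it → coindexation permitted.
*the reviewers₂* c-commands the pronoun but from outside its binding domain, and is not c-commanded by it → coindexation permitted.
*the diplomats₃* c-commands the pronoun within its binding domain → coindexation would violate Principle B.
*the negotiators₄*: the pronoun c-commands this R-expression → coindexation would violate Principle C on *the negotiators₄*.
*the twins₅* and the pronoun do not c-command one another → neither Principle B nor Principle C is at stake; coindexation permitted.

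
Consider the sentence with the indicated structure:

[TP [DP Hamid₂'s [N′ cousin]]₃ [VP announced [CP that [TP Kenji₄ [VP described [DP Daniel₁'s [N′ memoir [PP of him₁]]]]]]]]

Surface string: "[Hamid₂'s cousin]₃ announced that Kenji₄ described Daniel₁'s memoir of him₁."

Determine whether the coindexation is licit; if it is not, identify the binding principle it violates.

The two coindexed NPs are *Daniel₁* and *him₁*.
*him₁* is a pronoun. Its binding domain is the possessed DP, whose subject is Daniel₁.
*Daniel₁* c-commands it within that domain and carries the same index.
The pronoun is locally bound → Principle B violation.

Principle B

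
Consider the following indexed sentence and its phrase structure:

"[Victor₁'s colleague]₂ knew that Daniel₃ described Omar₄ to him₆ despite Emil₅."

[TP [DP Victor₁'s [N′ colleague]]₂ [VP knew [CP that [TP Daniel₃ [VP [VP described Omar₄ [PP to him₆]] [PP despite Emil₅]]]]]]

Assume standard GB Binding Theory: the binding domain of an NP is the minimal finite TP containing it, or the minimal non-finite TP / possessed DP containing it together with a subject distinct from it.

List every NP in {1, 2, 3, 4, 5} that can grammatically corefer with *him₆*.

{1, 2, 5}

*him* is a pronoun, so Principle B applies: it must be free in its binding domain.
Binding domain of *him₆*: the embedded TP, whose subject is Daniel₃.
*Victor₁* and the pronoun do not c-command one another → neither Principle B nor Principle C is at stake; coindexation permitted.
*[Victor₁'s colleague]₂* c-commands the pronoun but from outside its binding domain, and is not c-commanded by it → coindexation permitted.
*Daniel₃* c-commands the pronoun within its binding domain → coindexation would violate Principle B.
*Omar₄* c-commands the pronoun within its binding domain → coindexation would violate Principle B.
*Emil₅* and the pronoun do not c-command one another → neither Principle B nor Principle C is at stake; coindexation permitted.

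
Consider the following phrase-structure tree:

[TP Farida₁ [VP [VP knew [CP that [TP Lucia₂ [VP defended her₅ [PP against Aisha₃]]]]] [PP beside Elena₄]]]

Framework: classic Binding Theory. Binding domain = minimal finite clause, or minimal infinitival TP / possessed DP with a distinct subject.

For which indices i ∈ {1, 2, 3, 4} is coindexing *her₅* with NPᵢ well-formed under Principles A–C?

*her* is a pronoun, so Principle B applies: it must be free in its binding domain.
Binding domain of *her₅*: the embedded TP, whose subject is Lucia₂.
*Farida₁* c-commands the pronoun but from outside its binding domain, and is not c-commanded by it → coindexation permitted.
*Lucia₂* c-commands the pronoun within its binding domain → coindexation would violate Principle B.
*Aisha₃*: the pronoun c-commands this R-expression → coindexation would violate Principle C on *Aisha₃*.
*Elena₄* and the pronoun do not c-command one another → neither Principle B nor Principle C is at stake; coindexation permitted.

{1, 4}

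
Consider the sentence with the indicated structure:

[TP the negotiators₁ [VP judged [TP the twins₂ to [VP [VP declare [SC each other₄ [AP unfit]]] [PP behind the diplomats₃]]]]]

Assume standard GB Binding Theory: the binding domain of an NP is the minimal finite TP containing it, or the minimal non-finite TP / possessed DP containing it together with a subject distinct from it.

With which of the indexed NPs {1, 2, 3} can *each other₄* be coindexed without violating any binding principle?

*each other* is an anaphor, so Principle A applies: it must be bound in its binding domain.
Binding domain of *each other₄*: the embedded TP, whose subject is the twins₂.
*the negotiators₁* c-commands the anaphor but is outside its binding domain → cannot satisfy Principle A.
*the twins₂* c-commands the anaphor within its binding domain → licit binder.
*the diplomats₃* does not c-command the anaphor → cannot bind it.

{2}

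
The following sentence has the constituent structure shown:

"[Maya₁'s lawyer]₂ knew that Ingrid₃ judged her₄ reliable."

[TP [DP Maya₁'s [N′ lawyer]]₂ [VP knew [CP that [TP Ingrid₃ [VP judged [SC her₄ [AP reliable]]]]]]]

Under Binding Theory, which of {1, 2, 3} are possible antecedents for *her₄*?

{1, 2}

*her* is a pronoun, so Principle B applies: it must be free in its binding domain.
Binding domain of *her₄*: the embedded TP, whose subject is Ingrid₃.
*Maya₁* and the pronoun do not c-command one another → neither Principle B nor Principle C is at stake; coindexation permitted.
*[Maya₁'s lawyer]₂* c-commands the pronoun but from outside its binding domain, and is not c-commanded by it → coindexation permitted.
*Ingrid₃* c-commands the pronoun within its binding domain → coindexation would violate Principle B.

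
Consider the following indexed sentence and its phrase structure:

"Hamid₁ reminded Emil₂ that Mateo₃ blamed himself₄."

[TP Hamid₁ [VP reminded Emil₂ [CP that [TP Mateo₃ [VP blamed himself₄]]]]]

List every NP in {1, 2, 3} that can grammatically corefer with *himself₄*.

{3}

*himself* is an anaphor, so Principle A applies: it must be bound in its binding domain.
Binding domain of *himself₄*: the embedded TP, whose subject is Mateo₃.
*Hamid₁* c-commands the anaphor but is outside its binding domain → cannot satisfy Principle A.
*Emil₂* c-commands the anaphor but is outside its binding domain → cannot satisfy Principle A.
*Mateo₃* c-commands the anaphor within its binding domain → licit binder.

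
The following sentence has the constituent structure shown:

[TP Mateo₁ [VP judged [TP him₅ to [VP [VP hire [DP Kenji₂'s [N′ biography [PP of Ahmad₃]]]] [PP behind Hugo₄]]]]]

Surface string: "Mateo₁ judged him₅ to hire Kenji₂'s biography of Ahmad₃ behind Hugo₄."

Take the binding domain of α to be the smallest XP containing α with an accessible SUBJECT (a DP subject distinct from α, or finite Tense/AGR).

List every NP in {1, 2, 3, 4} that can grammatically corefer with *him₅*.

*him* is a pronoun, so Principle B applies: it must be free in its binding domain.
Binding domain of *him₅*: the matrix TP, whose subject is Mateo₁.
*Mateo₁* c-commands the pronoun within its binding domain → coindexation would violate Principle B.
*Kenji₂*: the pronoun c-commands this R-expression → coindexation would violate Principle C on *Kenji₂*.
*Ahmad₃*: the pronoun c-commands this R-expression → coindexation would violate Principle C on *Ahmad₃*.
*Hugo₄*: the pronoun c-commands this R-expression → coindexation would violate Principle C on *Hugo₄*.

none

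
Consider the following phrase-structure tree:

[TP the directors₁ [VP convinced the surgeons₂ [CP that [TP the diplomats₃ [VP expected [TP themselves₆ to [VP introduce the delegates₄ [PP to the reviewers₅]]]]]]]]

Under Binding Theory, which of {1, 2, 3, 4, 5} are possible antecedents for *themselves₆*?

*themselves* is an anaphor, so Principle A applies: it must be bound in its binding domain.
Binding domain of *themselves₆*: the embedded TP, whose subject is the diplomats₃.
*the directors₁* c-commands the anaphor but is outside its binding domain → cannot satisfy Principle A.
*the surgeons₂* c-commands the anaphor but is outside its binding domain → cannot satisfy Principle A.
*the diplomats₃* c-commands the anaphor within its binding domain → licit binder.
*the delegates₄* does not c-command the anaphor → cannot bind it.
*the reviewers₅* does not c-command the anaphor → cannot bind it.

{3}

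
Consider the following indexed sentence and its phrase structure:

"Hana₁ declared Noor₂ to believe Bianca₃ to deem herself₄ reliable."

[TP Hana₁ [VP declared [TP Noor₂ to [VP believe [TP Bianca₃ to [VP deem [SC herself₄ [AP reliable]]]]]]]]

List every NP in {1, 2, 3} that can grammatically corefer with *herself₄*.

{3}

*herself* is an anaphor, so Principle A applies: it must be bound in its binding domain.
Binding domain of *herself₄*: the embedded TP, whose subject is Bianca₃.
*Hana₁* c-commands the anaphor but is outside its binding domain → cannot satisfy Principle A.
*Noor₂* c-commands the anaphor but is outside its binding domain → cannot satisfy Principle A.
*Bianca₃* c-commands the anaphor within its binding domain → licit binder.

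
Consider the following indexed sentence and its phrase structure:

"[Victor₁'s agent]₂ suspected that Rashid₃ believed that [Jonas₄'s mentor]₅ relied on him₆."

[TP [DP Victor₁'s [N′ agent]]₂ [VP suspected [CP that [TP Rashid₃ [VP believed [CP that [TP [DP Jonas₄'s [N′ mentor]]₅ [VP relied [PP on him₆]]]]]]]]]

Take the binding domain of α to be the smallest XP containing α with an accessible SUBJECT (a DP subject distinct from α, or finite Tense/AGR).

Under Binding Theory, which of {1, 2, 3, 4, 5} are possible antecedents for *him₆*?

{1, 2, 3, 4}

*him* is a pronoun, so Principle B applies: it must be free in its binding domain.
Binding domain of *him₆*: the embedded TP, whose subject is [Jonas₄'s mentor]₅.
*Victor₁* and the pronoun do not c-command one another → neither Principle B nor Principle C is at stake; coindexation permitted.
*[Victor₁'s agent]₂* c-commands the pronoun but from outside its binding domain, and is not c-commanded by it → coindexation permitted.
*Rashid₃* c-commands the pronoun but from outside its binding domain, and is not c-commanded by it → coindexation permitted.
*Jonas₄* and the pronoun do not c-command one another → neither Principle B nor Principle C is at stake; coindexation permitted.
*[Jonas₄'s mentor]₅* c-commands the pronoun within its binding domain → coindexation would violate Principle B.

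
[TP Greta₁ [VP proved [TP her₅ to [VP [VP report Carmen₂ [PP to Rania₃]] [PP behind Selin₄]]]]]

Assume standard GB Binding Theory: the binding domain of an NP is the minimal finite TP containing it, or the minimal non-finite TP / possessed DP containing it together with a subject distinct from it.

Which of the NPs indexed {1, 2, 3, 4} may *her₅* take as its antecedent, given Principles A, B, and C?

*her* is a pronoun, so Principle B applies: it must be free in its binding domain.
Binding domain of *her₅*: the matrix TP, whose subject is Greta₁.
*Greta₁* c-commands the pronoun within its binding domain → coindexation would violate Principle B.
*Carmen₂*: the pronoun c-commands this R-expression → coindexation would violate Principle C on *Carmen₂*.
*Rania₃*: the pronoun c-commands this R-expression → coindexation would violate Principle C on *Rania₃*.
*Selin₄*: the pronoun c-commands this R-expression → coindexation would violate Principle C on *Selin₄*.

none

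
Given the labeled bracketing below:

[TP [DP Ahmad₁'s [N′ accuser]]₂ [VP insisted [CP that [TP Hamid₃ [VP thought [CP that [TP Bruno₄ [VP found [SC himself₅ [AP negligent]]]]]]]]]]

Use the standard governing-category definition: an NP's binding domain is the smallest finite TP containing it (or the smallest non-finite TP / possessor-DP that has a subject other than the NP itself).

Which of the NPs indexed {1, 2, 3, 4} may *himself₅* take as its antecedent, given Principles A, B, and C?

*himself* is an anaphor, so Principle A applies: it must be bound in its binding domain.
Binding domain of *himself₅*: the embedded TP, whose subject is Bruno₄.
*Ahmad₁* does not c-command the anaphor → cannot bind it.
*[Ahmad₁'s accuser]₂* c-commands the anaphor but is outside its binding domain → cannot satisfy Principle A.
*Hamid₃* c-commands the anaphor but is outside its binding domain → cannot satisfy Principle A.
*Bruno₄* c-commands the anaphor within its binding domain → licit binder.

{4}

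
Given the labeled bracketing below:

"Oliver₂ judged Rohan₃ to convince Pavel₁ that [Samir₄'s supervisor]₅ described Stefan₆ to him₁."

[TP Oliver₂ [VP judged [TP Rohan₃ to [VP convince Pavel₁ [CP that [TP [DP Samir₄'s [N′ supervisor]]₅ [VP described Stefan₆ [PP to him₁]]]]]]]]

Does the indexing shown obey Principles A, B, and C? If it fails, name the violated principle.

The two coindexed NPs are *Pavel₁* and *him₁*.
*him₁* is a pronoun; its binding domain is the embedded TP, whose subject is [Samir₄'s supervisor]₅. Within that domain it is c-commanded only by *[Samir₄'s supervisor]₅*, *Stefan₆*, which carry a different index — the pronoun is free locally, so Principle B holds.
*Pavel₁* is an R-expression; *him₁* does not c-command it, and no other NP shares its index, so Principle C is satisfied.
All principles are respected.

grammatical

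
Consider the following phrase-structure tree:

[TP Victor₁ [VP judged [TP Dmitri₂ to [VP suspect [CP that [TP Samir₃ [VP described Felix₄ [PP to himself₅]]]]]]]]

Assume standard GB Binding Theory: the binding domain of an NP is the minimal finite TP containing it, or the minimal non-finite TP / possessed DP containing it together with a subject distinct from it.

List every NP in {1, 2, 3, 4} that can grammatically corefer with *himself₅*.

*himself* is an anaphor, so Principle A applies: it must be bound in its binding domain.
Binding domain of *himself₅*: the embedded TP, whose subject is Samir₃.
*Victor₁* c-commands the anaphor but is outside its binding domain → cannot satisfy Principle A.
*Dmitri₂* c-commands the anaphor but is outside its binding domain → cannot satisfy Principle A.
*Samir₃* c-commands the anaphor within its binding domain → licit binder.
*Felix₄* c-commands the anaphor within its binding domain → licit binder.

{3, 4}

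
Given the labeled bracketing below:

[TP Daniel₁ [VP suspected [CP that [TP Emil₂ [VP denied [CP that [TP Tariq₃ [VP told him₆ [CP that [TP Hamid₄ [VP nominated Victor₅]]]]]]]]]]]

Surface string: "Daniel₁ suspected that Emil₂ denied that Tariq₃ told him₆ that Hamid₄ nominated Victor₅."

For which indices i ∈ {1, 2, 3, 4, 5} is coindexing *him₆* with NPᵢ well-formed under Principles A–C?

*him* is a pronoun, so Principle B applies: it must be free in its binding domain.
Binding domain of *him₆*: the embedded TP, whose subject is Tariq₃.
*Daniel₁* c-commands the pronoun but from outside its binding domain, and is not c-commanded by it → coindexation permitted.
*Emil₂* c-commands the pronoun but from outside its binding domain, and is not c-commanded by it → coindexation permitted.
*Tariq₃* c-commands the pronoun within its binding domain → coindexation would violate Principle B.
*Hamid₄*: the pronoun c-commands this R-expression → coindexation would violate Principle C on *Hamid₄*.
*Victor₅*: the pronoun c-commands this R-expression → coindexation would violate Principle C on *Victor₅*.

{1, 2}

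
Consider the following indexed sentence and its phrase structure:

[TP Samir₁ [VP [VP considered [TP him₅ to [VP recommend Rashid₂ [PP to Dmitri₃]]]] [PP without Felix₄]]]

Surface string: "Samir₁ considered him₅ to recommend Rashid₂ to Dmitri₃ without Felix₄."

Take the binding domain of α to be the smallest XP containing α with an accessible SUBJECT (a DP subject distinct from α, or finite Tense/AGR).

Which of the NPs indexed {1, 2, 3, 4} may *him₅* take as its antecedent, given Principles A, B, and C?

{4}

*him* is a pronoun, so Principle B applies: it must be free in its binding domain.
Binding domain of *him₅*: the matrix TP, whose subject is Samir₁.
*Samir₁* c-commands the pronoun within its binding domain → coindexation would violate Principle B.
*Rashid₂*: the pronoun c-commands this R-expression → coindexation would violate Principle C on *Rashid₂*.
*Dmitri₃*: the pronoun c-commands this R-expression → coindexation would violate Principle C on *Dmitri₃*.
*Felix₄* and the pronoun do not c-command one another → neither Principle B nor Principle C is at stake; coindexation permitted.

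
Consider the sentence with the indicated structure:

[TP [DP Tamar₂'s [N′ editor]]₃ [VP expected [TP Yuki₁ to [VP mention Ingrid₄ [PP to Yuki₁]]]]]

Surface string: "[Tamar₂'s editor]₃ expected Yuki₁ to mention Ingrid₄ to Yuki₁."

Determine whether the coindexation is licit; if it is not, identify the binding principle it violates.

The two coindexed NPs are *Yuki₁* (the lower occurrence) and *Yuki₁* (the higher occurrence).
*Yuki₁* (the lower occurrence) is an R-expression. Principle C requires it to be free everywhere.
*Yuki₁* (the higher occurrence) c-commands it and carries the same index.
The R-expression is bound → Principle C violation.

Principle C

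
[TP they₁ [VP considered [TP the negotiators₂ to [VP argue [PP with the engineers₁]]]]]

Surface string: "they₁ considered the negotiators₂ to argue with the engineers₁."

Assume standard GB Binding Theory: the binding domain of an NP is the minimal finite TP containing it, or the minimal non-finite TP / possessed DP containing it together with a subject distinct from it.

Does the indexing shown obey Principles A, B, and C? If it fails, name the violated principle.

Principle C

The two coindexed NPs are *they₁* and *the engineers₁*.
*the engineers₁* is an R-expression. Principle C requires it to be free everywhere.
*they₁* c-commands it and carries the same index.
The R-expression is bound → Principle C violation.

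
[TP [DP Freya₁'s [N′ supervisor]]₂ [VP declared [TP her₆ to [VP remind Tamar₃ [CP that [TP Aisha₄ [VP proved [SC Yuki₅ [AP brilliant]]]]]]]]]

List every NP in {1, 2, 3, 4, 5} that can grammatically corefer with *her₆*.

*her* is a pronoun, so Principle B applies: it must be free in its binding domain.
Binding domain of *her₆*: the matrix TP, whose subject is [Freya₁'s supervisor]₂.
*Freya₁* and the pronoun do not c-command one another → neither Principle B nor Principle C is at stake; coindexation permitted.
*[Freya₁'s supervisor]₂* c-commands the pronoun within its binding domain → coindexation would violate Principle B.
*Tamar₃*: the pronoun c-commands this R-expression → coindexation would violate Principle C on *Tamar₃*.
*Aisha₄*: the pronoun c-commands this R-expression → coindexation would violate Principle C on *Aisha₄*.
*Yuki₅*: the pronoun c-commands this R-expression → coindexation would violate Principle C on *Yuki₅*.

{1}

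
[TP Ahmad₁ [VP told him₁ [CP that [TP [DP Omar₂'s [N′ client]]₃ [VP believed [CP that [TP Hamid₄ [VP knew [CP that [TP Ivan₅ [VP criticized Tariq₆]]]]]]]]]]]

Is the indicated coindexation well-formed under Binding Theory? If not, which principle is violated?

The two coindexed NPs are *Ahmad₁* and *him₁*.
*him₁* is a pronoun. Its binding domain is the matrix TP, whose subject is Ahmad₁.
*Ahmad₁* c-commands it within that domain and carries the same index.
The pronoun is locally bound → Principle B violation.

Principle B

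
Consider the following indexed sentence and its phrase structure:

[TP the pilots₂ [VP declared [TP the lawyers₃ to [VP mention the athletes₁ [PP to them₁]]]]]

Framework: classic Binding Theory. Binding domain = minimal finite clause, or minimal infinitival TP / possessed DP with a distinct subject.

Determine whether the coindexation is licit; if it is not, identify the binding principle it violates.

The two coindexed NPs are *the athletes₁* and *them₁*.
*them₁* is a pronoun. Its binding domain is the embedded TP, whose subject is the lawyers₃.
*the athletes₁* c-commands it within that domain and carries the same index.
The pronoun is locally bound → Principle B violation.

Principle B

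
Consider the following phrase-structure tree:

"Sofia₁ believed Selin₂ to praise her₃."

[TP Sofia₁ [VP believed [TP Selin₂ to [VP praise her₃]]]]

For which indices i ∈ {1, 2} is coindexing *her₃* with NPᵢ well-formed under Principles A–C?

*her* is a pronoun, so Principle B applies: it must be free in its binding domain.
Binding domain of *her₃*: the embedded TP, whose subject is Selin₂.
*Sofia₁* c-commands the pronoun but from outside its binding domain, and is not c-commanded by it → coindexation permitted.
*Selin₂* c-commands the pronoun within its binding domain → coindexation would violate Principle B.

{1}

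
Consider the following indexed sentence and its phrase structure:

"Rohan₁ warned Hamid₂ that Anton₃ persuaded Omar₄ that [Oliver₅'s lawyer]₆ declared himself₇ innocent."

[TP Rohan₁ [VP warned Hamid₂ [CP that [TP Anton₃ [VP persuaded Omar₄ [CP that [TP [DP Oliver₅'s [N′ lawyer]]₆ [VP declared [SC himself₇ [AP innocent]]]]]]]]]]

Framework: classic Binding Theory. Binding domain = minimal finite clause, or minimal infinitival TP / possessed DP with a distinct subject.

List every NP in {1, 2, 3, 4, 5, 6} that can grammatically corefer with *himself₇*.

{6}

*himself* is an anaphor, so Principle A applies: it must be bound in its binding domain.
Binding domain of *himself₇*: the embedded TP, whose subject is [Oliver₅'s lawyer]₆.
*Rohan₁* c-commands the anaphor but is outside its binding domain → cannot satisfy Principle A.
*Hamid₂* c-commands the anaphor but is outside its binding domain → cannot satisfy Principle A.
*Anton₃* c-commands the anaphor but is outside its binding domain → cannot satisfy Principle A.
*Omar₄* c-commands the anaphor but is outside its binding domain → cannot satisfy Principle A.
*Oliver₅* does not c-command the anaphor → cannot bind it.
*[Oliver₅'s lawyer]₆* c-commands the anaphor within its binding domain → licit binder.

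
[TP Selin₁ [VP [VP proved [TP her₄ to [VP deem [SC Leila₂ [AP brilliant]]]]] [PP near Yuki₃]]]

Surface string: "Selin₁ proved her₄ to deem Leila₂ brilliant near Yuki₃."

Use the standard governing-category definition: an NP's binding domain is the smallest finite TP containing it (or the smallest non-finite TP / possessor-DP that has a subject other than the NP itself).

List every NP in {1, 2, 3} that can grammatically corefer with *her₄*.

{3}

*her* is a pronoun, so Principle B applies: it must be free in its binding domain.
Binding domain of *her₄*: the matrix TP, whose subject is Selin₁.
*Selin₁* c-commands the pronoun within its binding domain → coindexation would violate Principle B.
*Leila₂*: the pronoun c-commands this R-expression → coindexation would violate Principle C on *Leila₂*.
*Yuki₃* and the pronoun do not c-command one another → neither Principle B nor Principle C is at stake; coindexation permitted.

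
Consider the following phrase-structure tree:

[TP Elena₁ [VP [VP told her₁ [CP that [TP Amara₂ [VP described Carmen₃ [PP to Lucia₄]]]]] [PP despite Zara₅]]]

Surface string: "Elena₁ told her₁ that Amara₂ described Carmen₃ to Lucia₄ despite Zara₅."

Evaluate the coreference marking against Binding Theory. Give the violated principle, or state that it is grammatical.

Principle B

The two coindexed NPs are *Elena₁* and *her₁*.
*her₁* is a pronoun. Its binding domain is the matrix TP, whose subject is Elena₁.
*Elena₁* c-commands it within that domain and carries the same index.
The pronoun is locally bound → Principle B violation.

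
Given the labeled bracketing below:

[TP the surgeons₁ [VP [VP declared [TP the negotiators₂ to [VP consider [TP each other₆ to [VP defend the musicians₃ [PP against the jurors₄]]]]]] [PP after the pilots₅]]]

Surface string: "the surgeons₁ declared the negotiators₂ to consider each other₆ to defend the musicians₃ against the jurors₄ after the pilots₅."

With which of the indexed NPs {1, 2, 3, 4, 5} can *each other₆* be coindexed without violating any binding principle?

{2}

*each other* is an anaphor, so Principle A applies: it must be bound in its binding domain.
Binding domain of *each other₆*: the embedded TP, whose subject is the negotiators₂.
*the surgeons₁* c-commands the anaphor but is outside its binding domain → cannot satisfy Principle A.
*the negotiators₂* c-commands the anaphor within its binding domain → licit binder.
*the musicians₃* does not c-command the anaphor → cannot bind it.
*the jurors₄* does not c-command the anaphor → cannot bind it.
*the pilots₅* does not c-command the anaphor → cannot bind it.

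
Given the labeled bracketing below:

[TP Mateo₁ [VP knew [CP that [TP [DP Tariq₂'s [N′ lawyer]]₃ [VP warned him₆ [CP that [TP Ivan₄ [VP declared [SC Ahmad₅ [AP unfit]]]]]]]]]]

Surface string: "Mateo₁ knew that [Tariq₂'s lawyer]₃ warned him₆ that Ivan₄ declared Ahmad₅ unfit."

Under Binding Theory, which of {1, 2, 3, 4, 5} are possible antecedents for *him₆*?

{1, 2}

*him* is a pronoun, so Principle B applies: it must be free in its binding domain.
Binding domain of *him₆*: the embedded TP, whose subject is [Tariq₂'s lawyer]₃.
*Mateo₁* c-commands the pronoun but from outside its binding domain, and is not c-commanded by it → coindexation permitted.
*Tariq₂* and the pronoun do not c-command one another → neither Principle B nor Principle C is at stake; coindexation permitted.
*[Tariq₂'s lawyer]₃* c-commands the pronoun within its binding domain → coindexation would violate Principle B.
*Ivan₄*: the pronoun c-commands this R-expression → coindexation would violate Principle C on *Ivan₄*.
*Ahmad₅*: the pronoun c-commands this R-expression → coindexation would violate Principle C on *Ahmad₅*.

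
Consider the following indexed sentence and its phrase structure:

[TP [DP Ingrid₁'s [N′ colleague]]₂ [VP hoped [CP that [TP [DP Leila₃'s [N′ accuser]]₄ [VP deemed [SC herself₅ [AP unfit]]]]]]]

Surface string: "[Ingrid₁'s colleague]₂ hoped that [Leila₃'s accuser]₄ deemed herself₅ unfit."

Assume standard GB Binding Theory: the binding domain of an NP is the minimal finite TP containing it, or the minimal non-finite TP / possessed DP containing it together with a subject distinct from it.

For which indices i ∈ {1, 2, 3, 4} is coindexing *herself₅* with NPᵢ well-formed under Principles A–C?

*herself* is an anaphor, so Principle A applies: it must be bound in its binding domain.
Binding domain of *herself₅*: the embedded TP, whose subject is [Leila₃'s accuser]₄.
*Ingrid₁* does not c-command the anaphor → cannot bind it.
*[Ingrid₁'s colleague]₂* c-commands the anaphor but is outside its binding domain → cannot satisfy Principle A.
*Leila₃* does not c-command the anaphor → cannot bind it.
*[Leila₃'s accuser]₄* c-commands the anaphor within its binding domain → licit binder.

{4}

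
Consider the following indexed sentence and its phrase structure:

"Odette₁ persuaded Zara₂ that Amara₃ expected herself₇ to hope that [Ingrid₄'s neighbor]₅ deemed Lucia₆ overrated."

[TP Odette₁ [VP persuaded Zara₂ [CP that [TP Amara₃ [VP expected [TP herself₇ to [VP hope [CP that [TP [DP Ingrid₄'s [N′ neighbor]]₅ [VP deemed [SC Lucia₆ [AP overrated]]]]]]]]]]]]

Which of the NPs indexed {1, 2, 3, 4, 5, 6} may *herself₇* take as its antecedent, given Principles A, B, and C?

{3}

*herself* is an anaphor, so Principle A applies: it must be bound in its binding domain.
Binding domain of *herself₇*: the embedded TP, whose subject is Amara₃.
*Odette₁* c-commands the anaphor but is outside its binding domain → cannot satisfy Principle A.
*Zara₂* c-commands the anaphor but is outside its binding domain → cannot satisfy Principle A.
*Amara₃* c-commands the anaphor within its binding domain → licit binder.
*Ingrid₄* does not c-command the anaphor → cannot bind it.
*[Ingrid₄'s neighbor]₅* does not c-command the anaphor → cannot bind it.
*Lucia₆* does not c-command the anaphor → cannot bind it.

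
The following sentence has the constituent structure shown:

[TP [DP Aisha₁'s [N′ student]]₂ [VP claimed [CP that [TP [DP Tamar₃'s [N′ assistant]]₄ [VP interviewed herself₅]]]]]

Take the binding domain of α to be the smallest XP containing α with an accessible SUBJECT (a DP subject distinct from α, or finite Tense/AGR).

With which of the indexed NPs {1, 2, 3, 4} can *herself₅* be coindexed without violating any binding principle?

*herself* is an anaphor, so Principle A applies: it must be bound in its binding domain.
Binding domain of *herself₅*: the embedded TP, whose subject is [Tamar₃'s assistant]₄.
*Aisha₁* does not c-command the anaphor → cannot bind it.
*[Aisha₁'s student]₂* c-commands the anaphor but is outside its binding domain → cannot satisfy Principle A.
*Tamar₃* does not c-command the anaphor → cannot bind it.
*[Tamar₃'s assistant]₄* c-commands the anaphor within its binding domain → licit binder.

{4}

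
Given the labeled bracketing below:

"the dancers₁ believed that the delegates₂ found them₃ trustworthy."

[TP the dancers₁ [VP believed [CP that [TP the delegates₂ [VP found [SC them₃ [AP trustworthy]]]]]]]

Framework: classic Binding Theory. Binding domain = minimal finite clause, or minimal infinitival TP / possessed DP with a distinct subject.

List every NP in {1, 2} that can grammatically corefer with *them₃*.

*them* is a pronoun, so Principle B applies: it must be free in its binding domain.
Binding domain of *them₃*: the embedded TP, whose subject is the delegates₂.
*the dancers₁* c-commands the pronoun but from outside its binding domain, and is not c-commanded by it → coindexation permitted.
*the delegates₂* c-commands the pronoun within its binding domain → coindexation would violate Principle B.

{1}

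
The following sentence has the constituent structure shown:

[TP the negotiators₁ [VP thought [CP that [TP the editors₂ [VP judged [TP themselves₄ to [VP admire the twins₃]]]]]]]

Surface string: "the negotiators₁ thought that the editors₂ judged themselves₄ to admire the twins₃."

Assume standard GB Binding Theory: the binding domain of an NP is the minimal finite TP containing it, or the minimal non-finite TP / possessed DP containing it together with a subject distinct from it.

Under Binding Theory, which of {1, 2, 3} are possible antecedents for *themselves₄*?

{2}

*themselves* is an anaphor, so Principle A applies: it must be bound in its binding domain.
Binding domain of *themselves₄*: the embedded TP, whose subject is the editors₂.
*the negotiators₁* c-commands the anaphor but is outside its binding domain → cannot satisfy Principle A.
*the editors₂* c-commands the anaphor within its binding domain → licit binder.
*the twins₃* does not c-command the anaphor → cannot bind it.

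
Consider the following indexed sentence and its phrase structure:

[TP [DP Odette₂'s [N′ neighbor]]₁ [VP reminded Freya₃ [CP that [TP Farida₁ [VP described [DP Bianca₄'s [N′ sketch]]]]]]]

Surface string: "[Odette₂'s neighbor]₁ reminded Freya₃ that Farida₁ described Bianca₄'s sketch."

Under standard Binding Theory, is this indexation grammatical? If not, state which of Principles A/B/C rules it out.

The two coindexed NPs are *[Odette₂'s neighbor]₁* and *Farida₁*.
*Farida₁* is an R-expression. Principle C requires it to be free everywhere.
*[Odette₂'s neighbor]₁* c-commands it and carries the same index.
The R-expression is bound → Principle C violation.

Principle C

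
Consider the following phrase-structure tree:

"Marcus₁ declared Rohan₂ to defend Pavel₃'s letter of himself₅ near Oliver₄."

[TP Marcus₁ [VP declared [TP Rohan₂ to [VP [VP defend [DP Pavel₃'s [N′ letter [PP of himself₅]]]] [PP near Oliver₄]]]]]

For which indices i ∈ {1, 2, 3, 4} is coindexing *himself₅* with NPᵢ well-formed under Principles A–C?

*himself* is an anaphor, so Principle A applies: it must be bound in its binding domain.
Binding domain of *himself₅*: the possessed DP, whose subject is Pavel₃.
*Marcus₁* c-commands the anaphor but is outside its binding domain → cannot satisfy Principle A.
*Rohan₂* c-commands the anaphor but is outside its binding domain → cannot satisfy Principle A.
*Pavel₃* c-commands the anaphor within its binding domain → licit binder.
*Oliver₄* does not c-command the anaphor → cannot bind it.

{3}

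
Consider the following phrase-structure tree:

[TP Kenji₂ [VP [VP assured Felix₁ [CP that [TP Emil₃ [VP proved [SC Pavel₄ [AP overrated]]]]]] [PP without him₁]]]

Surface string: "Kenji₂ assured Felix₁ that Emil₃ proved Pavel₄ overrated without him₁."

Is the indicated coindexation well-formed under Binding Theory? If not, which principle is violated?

The two coindexed NPs are *Felix₁* and *him₁*.
*him₁* is a pronoun; its binding domain is the matrix TP, whose subject is Kenji₂. Within that domain it is c-commanded only by *Kenji₂*, which carries a different index — the pronoun is free locally, so Principle B holds.
*Felix₁* is an R-expression; *him₁* does not c-command it, and no other NP shares its index, so Principle C is satisfied.
All principles are respected.

grammatical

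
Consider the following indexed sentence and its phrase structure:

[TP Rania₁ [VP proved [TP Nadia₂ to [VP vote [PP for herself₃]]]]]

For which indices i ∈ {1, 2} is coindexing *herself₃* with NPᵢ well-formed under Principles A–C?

*herself* is an anaphor, so Principle A applies: it must be bound in its binding domain.
Binding domain of *herself₃*: the embedded TP, whose subject is Nadia₂.
*Rania₁* c-commands the anaphor but is outside its binding domain → cannot satisfy Principle A.
*Nadia₂* c-commands the anaphor within its binding domain → licit binder.

{2}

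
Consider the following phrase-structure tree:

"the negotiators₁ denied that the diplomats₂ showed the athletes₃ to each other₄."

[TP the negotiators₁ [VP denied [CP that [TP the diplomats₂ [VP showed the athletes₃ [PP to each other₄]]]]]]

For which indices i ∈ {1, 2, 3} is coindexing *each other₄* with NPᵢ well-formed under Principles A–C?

{2, 3}

*each other* is an anaphor, so Principle A applies: it must be bound in its binding domain.
Binding domain of *each other₄*: the embedded TP, whose subject is the diplomats₂.
*the negotiators₁* c-commands the anaphor but is outside its binding domain → cannot satisfy Principle A.
*the diplomats₂* c-commands the anaphor within its binding domain → licit binder.
*the athletes₃* c-commands the anaphor within its binding domain → licit binder.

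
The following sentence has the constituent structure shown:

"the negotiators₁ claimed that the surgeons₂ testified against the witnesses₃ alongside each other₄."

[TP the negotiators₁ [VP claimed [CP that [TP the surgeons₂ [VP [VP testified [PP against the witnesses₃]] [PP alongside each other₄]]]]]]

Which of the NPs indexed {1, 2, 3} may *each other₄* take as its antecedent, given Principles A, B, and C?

*each other* is an anaphor, so Principle A applies: it must be bound in its binding domain.
Binding domain of *each other₄*: the embedded TP, whose subject is the surgeons₂.
*the negotiators₁* c-commands the anaphor but is outside its binding domain → cannot satisfy Principle A.
*the surgeons₂* c-commands the anaphor within its binding domain → licit binder.
*the witnesses₃* does not c-command the anaphor → cannot bind it.

{2}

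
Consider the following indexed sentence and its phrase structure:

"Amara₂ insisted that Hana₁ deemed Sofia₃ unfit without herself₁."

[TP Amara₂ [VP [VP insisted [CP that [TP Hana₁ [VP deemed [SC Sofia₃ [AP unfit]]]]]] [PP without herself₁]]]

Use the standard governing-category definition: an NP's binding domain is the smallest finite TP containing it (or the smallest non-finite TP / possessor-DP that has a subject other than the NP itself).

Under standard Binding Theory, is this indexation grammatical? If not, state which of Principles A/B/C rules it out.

Principle A

The two coindexed NPs are *Hana₁* and *herself₁*.
*herself₁* is an anaphor. Principle A requires it to be bound within its binding domain — the matrix TP, whose subject is Amara₂.
Within that domain it is c-commanded by *Amara₂*, which does not share its index.
*Hana₁* does not c-command the anaphor at all.
The anaphor is unbound in its domain → Principle A violation.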